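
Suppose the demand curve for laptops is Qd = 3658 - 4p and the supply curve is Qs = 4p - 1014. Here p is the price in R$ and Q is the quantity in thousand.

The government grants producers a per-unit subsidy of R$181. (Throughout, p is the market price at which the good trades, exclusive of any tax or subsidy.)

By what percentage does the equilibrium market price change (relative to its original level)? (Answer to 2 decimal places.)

-15.50

Before the shock: 3658 - 4p = 4p - 1014 ⇒ 4672 = 8p ⇒ p = 584, Q = 1322.
Since sellers receive the price plus the subsidy, the effective supply curve becomes Qs = 4p - 290.
New equilibrium: 3658 - 4p = 4p - 290 ⇒ 3948 = 8p ⇒ p = 493.5, Q = 1684.
%Δp = (493.5 − 584) / 584 × 100 = -15.50%.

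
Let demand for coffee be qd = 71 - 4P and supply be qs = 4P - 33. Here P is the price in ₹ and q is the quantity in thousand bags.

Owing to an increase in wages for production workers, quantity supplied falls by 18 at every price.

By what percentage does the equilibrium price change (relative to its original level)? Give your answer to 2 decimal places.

Original equilibrium: 71 - 4P = 4P - 33 gives 104 = 8P, so P = 13 and q = 19.
With the change applied: demand qd = 71 - 4P, supply qs = 4P - 51.
Equate the new curves: 71 - 4P = 4P - 51, giving 122 = 8P, P = 15.25, q = 10.
%ΔP = (15.25 − 13) / 13 × 100 = +17.31%.

+17.31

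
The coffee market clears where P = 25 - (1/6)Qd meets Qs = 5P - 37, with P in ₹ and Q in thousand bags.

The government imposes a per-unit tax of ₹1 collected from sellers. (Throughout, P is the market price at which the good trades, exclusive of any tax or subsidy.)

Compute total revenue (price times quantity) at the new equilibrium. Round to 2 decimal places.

Solve the original market: 150 - 6P = 5P - 37, hence P = 17 and Q = 48.
Since sellers keep the price net of the tax, the effective supply curve becomes Qs = 5P - 42.
Setting them equal: 150 - 6P = 5P - 42 → 192 = 11P, so P = 192/11 ≈ 17.4545 and Q = 498/11 ≈ 45.2727.
New expenditure = 17.4545 × 45.2727 = 790.21.

790.21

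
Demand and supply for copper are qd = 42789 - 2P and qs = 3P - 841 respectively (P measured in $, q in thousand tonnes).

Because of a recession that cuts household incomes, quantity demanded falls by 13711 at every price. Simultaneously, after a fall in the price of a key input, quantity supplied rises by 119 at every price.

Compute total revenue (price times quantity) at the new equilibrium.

Before the shock: 42789 - 2P = 3P - 841 ⇒ 43630 = 5P ⇒ P = 8726, q = 25337.
With the change applied: demand qd = 29078 - 2P, supply qs = 3P - 722.
Setting them equal: 29078 - 2P = 3P - 722 → 29800 = 5P, so P = 5960 and q = 17158.
New expenditure = 5960 × 17158 = 102261680.

102261680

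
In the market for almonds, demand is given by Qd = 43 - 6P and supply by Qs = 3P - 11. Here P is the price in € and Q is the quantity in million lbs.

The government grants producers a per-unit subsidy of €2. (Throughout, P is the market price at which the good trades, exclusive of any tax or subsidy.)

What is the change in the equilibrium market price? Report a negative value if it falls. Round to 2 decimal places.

Solve the original market: 43 - 6P = 3P - 11, hence P = 6 and Q = 7.
Since sellers receive the price plus the subsidy, the effective supply curve becomes Qs = 3P - 5.
Clearing the new market: 43 - 6P = 3P - 5, so P = 16/3 ≈ 5.3333 and Q = 11.
ΔP = 5.3333 − 6 = -0.67.

-0.67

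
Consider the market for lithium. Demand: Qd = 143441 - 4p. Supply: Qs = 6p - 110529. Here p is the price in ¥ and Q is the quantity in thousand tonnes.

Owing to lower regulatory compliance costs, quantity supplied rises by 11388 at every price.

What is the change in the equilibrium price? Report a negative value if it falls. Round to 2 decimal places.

-1138.80

Solve the original market: 143441 - 4p = 6p - 110529, hence p = 25397 and Q = 41853.
The shock moves the curves to Qd = 143441 - 4p and Qs = 6p - 99141.
Clearing the new market: 143441 - 4p = 6p - 99141, so p = 24258.2 and Q = 46408.2.
Δp = 24258.2 − 25397 = -1138.80.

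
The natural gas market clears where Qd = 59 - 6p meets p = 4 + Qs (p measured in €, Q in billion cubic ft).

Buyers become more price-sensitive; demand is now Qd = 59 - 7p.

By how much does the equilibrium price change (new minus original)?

-1.125

Solve the original market: 59 - 6p = p - 4, hence p = 9 and Q = 5.
The shock moves the curves to Qd = 59 - 7p and Qs = p - 4.
Equate the new curves: 59 - 7p = p - 4, giving 63 = 8p, p = 7.875, Q = 3.875.
Δp = 7.875 − 9 = -1.125.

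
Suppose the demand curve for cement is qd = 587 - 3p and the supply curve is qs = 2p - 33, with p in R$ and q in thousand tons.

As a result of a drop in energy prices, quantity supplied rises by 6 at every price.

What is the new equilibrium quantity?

Before the shock: 587 - 3p = 2p - 33 ⇒ 620 = 5p ⇒ p = 124, q = 215.
The new curves are qd = 587 - 3p (demand) and qs = 2p - 27 (supply).
Equate the new curves: 587 - 3p = 2p - 27, giving 614 = 5p, p = 122.8, q = 218.6.

218.6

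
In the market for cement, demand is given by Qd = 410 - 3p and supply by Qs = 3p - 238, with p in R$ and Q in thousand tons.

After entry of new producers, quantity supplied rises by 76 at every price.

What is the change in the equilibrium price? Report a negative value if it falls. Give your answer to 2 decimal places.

Initially, 410 - 3p = 3p - 238, so 648 = 6p and p = 108, Q = 86.
After the shift, demand is Qd = 410 - 3p and supply is Qs = 3p - 162.
New equilibrium: 410 - 3p = 3p - 162 ⇒ 572 = 6p ⇒ p = 286/3 ≈ 95.3333, Q = 124.
Δp = 95.3333 − 108 = -12.67.

-12.67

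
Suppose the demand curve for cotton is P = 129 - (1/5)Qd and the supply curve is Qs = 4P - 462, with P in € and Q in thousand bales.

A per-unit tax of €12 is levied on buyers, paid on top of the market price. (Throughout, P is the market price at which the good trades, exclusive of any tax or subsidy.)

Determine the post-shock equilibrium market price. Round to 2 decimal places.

Solve the original market: 645 - 5P = 4P - 462, hence P = 123 and Q = 30.
Since buyers pay the price plus the tax, the effective demand curve becomes Qd = 585 - 5P.
Clearing the new market: 585 - 5P = 4P - 462, so P = 349/3 ≈ 116.3333 and Q = 10/3 ≈ 3.3333.

116.33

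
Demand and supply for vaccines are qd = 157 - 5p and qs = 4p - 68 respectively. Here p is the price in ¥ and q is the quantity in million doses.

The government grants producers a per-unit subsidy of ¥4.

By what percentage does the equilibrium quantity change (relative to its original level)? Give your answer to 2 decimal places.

Initially, 157 - 5p = 4p - 68, so 225 = 9p and p = 25, q = 32.
Since sellers receive the price plus the subsidy, the effective supply curve becomes qs = 4p - 52.
Clearing the new market: 157 - 5p = 4p - 52, so p = 209/9 ≈ 23.2222 and q = 368/9 ≈ 40.8889.
%Δq = (40.8889 − 32) / 32 × 100 = +27.78%.

+27.78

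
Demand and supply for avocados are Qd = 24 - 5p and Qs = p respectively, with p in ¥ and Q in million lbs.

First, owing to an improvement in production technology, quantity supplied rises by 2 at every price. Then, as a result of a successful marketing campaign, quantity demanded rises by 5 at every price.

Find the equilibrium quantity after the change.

6.5

Original equilibrium: 24 - 5p = p gives 24 = 6p, so p = 4 and Q = 4.
The shock moves the curves to Qd = 29 - 5p and Qs = p + 2.
Clearing the new market: 29 - 5p = p + 2, so p = 4.5 and Q = 6.5.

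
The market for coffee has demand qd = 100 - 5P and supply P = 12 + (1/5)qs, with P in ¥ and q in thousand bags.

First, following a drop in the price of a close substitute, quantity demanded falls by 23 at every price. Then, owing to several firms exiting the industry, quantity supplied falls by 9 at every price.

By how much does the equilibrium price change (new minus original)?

Solve the original market: 100 - 5P = 5P - 60, hence P = 16 and q = 20.
After the shift, demand is qd = 77 - 5P and supply is qs = 5P - 69.
Setting them equal: 77 - 5P = 5P - 69 → 146 = 10P, so P = 14.6 and q = 4.
ΔP = 14.6 − 16 = -1.4.

-1.4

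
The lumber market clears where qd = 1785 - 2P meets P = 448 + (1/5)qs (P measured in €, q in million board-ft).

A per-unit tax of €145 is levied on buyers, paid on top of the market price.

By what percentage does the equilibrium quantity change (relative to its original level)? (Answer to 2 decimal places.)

Initially, 1785 - 2P = 5P - 2240, so 4025 = 7P and P = 575, q = 635.
Since buyers pay the price plus the tax, the effective demand curve becomes qd = 1495 - 2P.
Setting them equal: 1495 - 2P = 5P - 2240 → 3735 = 7P, so P = 3735/7 ≈ 533.5714 and q = 2995/7 ≈ 427.8571.
%Δq = (427.8571 − 635) / 635 × 100 = -32.62%.

-32.62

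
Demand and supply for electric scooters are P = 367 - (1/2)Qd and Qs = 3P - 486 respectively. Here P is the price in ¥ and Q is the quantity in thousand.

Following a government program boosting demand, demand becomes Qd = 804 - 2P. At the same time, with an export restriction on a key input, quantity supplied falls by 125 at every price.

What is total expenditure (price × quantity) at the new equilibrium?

Before the shock: 734 - 2P = 3P - 486 ⇒ 1220 = 5P ⇒ P = 244, Q = 246.
After the shift, demand is Qd = 804 - 2P and supply is Qs = 3P - 611.
New equilibrium: 804 - 2P = 3P - 611 ⇒ 1415 = 5P ⇒ P = 283, Q = 238.
New expenditure = 283 × 238 = 67354.

67354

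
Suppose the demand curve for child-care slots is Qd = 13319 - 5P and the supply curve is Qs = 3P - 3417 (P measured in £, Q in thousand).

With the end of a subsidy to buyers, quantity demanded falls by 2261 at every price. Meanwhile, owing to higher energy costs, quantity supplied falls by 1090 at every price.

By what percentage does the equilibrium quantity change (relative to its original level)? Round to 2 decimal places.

-53.48

Original equilibrium: 13319 - 5P = 3P - 3417 gives 16736 = 8P, so P = 2092 and Q = 2859.
The shock moves the curves to Qd = 11058 - 5P and Qs = 3P - 4507.
Setting them equal: 11058 - 5P = 3P - 4507 → 15565 = 8P, so P = 1945.625 and Q = 1329.875.
%ΔQ = (1329.875 − 2859) / 2859 × 100 = -53.48%.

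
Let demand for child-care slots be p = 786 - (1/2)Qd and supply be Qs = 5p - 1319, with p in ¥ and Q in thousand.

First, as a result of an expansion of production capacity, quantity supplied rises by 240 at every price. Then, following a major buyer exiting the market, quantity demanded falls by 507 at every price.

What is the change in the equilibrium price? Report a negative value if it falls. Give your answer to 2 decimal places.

-106.71

Initially, 1572 - 2p = 5p - 1319, so 2891 = 7p and p = 413, Q = 746.
With the change applied: demand Qd = 1065 - 2p, supply Qs = 5p - 1079.
Equate the new curves: 1065 - 2p = 5p - 1079, giving 2144 = 7p, p = 2144/7 ≈ 306.2857, Q = 3167/7 ≈ 452.4286.
Δp = 306.2857 − 413 = -106.71.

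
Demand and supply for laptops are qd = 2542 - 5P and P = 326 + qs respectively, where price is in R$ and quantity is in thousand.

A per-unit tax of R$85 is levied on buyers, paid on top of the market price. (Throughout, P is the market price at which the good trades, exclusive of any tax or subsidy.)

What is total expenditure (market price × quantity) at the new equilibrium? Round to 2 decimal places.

33048.36

Solve the original market: 2542 - 5P = P - 326, hence P = 478 and q = 152.
Since buyers pay the price plus the tax, the effective demand curve becomes qd = 2117 - 5P.
Equate the new curves: 2117 - 5P = P - 326, giving 2443 = 6P, P = 2443/6 ≈ 407.1667, q = 487/6 ≈ 81.1667.
New expenditure = 407.1667 × 81.1667 = 33048.36.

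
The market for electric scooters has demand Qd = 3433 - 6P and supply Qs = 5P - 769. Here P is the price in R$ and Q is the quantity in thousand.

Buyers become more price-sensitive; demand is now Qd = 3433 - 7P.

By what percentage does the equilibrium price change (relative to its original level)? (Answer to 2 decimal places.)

Before the shock: 3433 - 6P = 5P - 769 ⇒ 4202 = 11P ⇒ P = 382, Q = 1141.
The shock moves the curves to Qd = 3433 - 7P and Qs = 5P - 769.
Setting them equal: 3433 - 7P = 5P - 769 → 4202 = 12P, so P = 2101/6 ≈ 350.1667 and Q = 5891/6 ≈ 981.8333.
%ΔP = (350.1667 − 382) / 382 × 100 = -8.33%.

-8.33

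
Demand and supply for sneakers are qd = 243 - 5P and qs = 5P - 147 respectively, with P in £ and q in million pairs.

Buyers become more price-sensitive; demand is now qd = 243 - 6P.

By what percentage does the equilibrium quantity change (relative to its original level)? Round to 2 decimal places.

Initially, 243 - 5P = 5P - 147, so 390 = 10P and P = 39, q = 48.
The shock moves the curves to qd = 243 - 6P and qs = 5P - 147.
Equate the new curves: 243 - 6P = 5P - 147, giving 390 = 11P, P = 390/11 ≈ 35.4545, q = 333/11 ≈ 30.2727.
%Δq = (30.2727 − 48) / 48 × 100 = -36.93%.

-36.93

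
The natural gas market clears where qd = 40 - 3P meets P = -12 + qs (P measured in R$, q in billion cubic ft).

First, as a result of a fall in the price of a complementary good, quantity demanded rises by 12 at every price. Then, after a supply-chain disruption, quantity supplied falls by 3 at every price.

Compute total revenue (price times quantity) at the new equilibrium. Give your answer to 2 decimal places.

Solve the original market: 40 - 3P = P + 12, hence P = 7 and q = 19.
After the shift, demand is qd = 52 - 3P and supply is qs = P + 9.
New equilibrium: 52 - 3P = P + 9 ⇒ 43 = 4P ⇒ P = 10.75, q = 19.75.
New expenditure = 10.75 × 19.75 = 212.31.

212.31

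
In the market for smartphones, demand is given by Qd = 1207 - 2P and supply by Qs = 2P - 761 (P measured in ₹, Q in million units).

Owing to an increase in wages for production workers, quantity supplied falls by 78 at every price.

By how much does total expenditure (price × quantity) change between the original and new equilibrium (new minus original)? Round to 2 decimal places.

-15600.00

Original equilibrium: 1207 - 2P = 2P - 761 gives 1968 = 4P, so P = 492 and Q = 223.
The new curves are Qd = 1207 - 2P (demand) and Qs = 2P - 839 (supply).
New equilibrium: 1207 - 2P = 2P - 839 ⇒ 2046 = 4P ⇒ P = 511.5, Q = 184.
Expenditure moves from 492×223 = 109716 to 511.5×184 = 94116; change = -15600.00.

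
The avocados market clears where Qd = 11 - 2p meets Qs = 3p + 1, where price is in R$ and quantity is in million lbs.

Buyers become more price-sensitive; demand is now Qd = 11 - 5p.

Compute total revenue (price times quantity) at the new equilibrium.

Solve the original market: 11 - 2p = 3p + 1, hence p = 2 and Q = 7.
The new curves are Qd = 11 - 5p (demand) and Qs = 3p + 1 (supply).
Clearing the new market: 11 - 5p = 3p + 1, so p = 1.25 and Q = 4.75.
New expenditure = 1.25 × 4.75 = 5.9375.

5.9375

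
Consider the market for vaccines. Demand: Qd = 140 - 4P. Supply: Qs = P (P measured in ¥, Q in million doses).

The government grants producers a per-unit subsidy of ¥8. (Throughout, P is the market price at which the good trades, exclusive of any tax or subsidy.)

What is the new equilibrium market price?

Before the shock: 140 - 4P = P ⇒ 140 = 5P ⇒ P = 28, Q = 28.
Since sellers receive the price plus the subsidy, the effective supply curve becomes Qs = P + 8.
New equilibrium: 140 - 4P = P + 8 ⇒ 132 = 5P ⇒ P = 26.4, Q = 34.4.

26.4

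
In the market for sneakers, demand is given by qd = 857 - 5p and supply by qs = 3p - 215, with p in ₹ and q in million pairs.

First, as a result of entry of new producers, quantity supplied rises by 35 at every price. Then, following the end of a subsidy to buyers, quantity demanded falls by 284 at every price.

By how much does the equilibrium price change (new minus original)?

Initially, 857 - 5p = 3p - 215, so 1072 = 8p and p = 134, q = 187.
After the shift, demand is qd = 573 - 5p and supply is qs = 3p - 180.
New equilibrium: 573 - 5p = 3p - 180 ⇒ 753 = 8p ⇒ p = 94.125, q = 102.375.
Δp = 94.125 − 134 = -39.875.

-39.875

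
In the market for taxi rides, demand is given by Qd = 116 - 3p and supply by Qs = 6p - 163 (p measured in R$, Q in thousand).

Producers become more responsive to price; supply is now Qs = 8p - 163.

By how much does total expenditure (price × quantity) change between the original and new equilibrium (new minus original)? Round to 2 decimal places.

Solve the original market: 116 - 3p = 6p - 163, hence p = 31 and Q = 23.
The shock moves the curves to Qd = 116 - 3p and Qs = 8p - 163.
Clearing the new market: 116 - 3p = 8p - 163, so p = 279/11 ≈ 25.3636 and Q = 439/11 ≈ 39.9091.
Expenditure moves from 31×23 = 713 to 25.3636×39.9091 = 1012.2397; change = +299.24.

+299.24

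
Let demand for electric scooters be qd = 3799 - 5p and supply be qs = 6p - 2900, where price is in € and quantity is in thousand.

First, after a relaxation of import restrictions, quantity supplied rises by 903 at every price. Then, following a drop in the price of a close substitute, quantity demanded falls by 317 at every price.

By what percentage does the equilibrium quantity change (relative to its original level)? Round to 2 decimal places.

Solve the original market: 3799 - 5p = 6p - 2900, hence p = 609 and q = 754.
With the change applied: demand qd = 3482 - 5p, supply qs = 6p - 1997.
Equate the new curves: 3482 - 5p = 6p - 1997, giving 5479 = 11p, p = 5479/11 ≈ 498.0909, q = 10907/11 ≈ 991.5455.
%Δq = (991.5455 − 754) / 754 × 100 = +31.50%.

+31.50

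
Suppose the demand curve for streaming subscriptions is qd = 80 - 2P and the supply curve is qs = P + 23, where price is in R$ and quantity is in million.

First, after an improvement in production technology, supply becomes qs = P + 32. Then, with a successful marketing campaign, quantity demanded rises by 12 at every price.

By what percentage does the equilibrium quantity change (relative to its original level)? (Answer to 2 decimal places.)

+23.81

Before the shock: 80 - 2P = P + 23 ⇒ 57 = 3P ⇒ P = 19, q = 42.
After the shift, demand is qd = 92 - 2P and supply is qs = P + 32.
Setting them equal: 92 - 2P = P + 32 → 60 = 3P, so P = 20 and q = 52.
%Δq = (52 − 42) / 42 × 100 = +23.81%.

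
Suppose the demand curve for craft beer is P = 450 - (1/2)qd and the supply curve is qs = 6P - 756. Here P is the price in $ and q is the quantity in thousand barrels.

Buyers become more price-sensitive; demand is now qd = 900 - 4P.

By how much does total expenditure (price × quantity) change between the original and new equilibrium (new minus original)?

-61255.44

Initially, 900 - 2P = 6P - 756, so 1656 = 8P and P = 207, q = 486.
With the change applied: demand qd = 900 - 4P, supply qs = 6P - 756.
Setting them equal: 900 - 4P = 6P - 756 → 1656 = 10P, so P = 165.6 and q = 237.6.
Expenditure moves from 207×486 = 100602 to 165.6×237.6 = 39346.56; change = -61255.44.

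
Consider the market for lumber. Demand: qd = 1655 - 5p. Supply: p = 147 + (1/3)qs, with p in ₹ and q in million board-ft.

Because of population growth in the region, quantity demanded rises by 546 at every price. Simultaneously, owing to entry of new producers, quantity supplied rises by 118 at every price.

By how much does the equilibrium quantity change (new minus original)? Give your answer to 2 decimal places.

+278.50

Initially, 1655 - 5p = 3p - 441, so 2096 = 8p and p = 262, q = 345.
After the shift, demand is qd = 2201 - 5p and supply is qs = 3p - 323.
Clearing the new market: 2201 - 5p = 3p - 323, so p = 315.5 and q = 623.5.
Δq = 623.5 − 345 = +278.50.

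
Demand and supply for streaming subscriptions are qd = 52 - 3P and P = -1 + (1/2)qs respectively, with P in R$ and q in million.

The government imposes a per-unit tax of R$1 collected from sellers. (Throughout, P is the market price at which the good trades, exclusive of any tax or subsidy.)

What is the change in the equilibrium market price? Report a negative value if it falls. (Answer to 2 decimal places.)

Original equilibrium: 52 - 3P = 2P + 2 gives 50 = 5P, so P = 10 and q = 22.
Since sellers keep the price net of the tax, the effective supply curve becomes qs = 2P.
Clearing the new market: 52 - 3P = 2P, so P = 10.4 and q = 20.8.
ΔP = 10.4 − 10 = +0.40.

+0.40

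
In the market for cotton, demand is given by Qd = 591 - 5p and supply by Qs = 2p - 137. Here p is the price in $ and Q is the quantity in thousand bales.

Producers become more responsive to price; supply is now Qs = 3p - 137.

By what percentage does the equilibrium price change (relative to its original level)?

-12.5

Original equilibrium: 591 - 5p = 2p - 137 gives 728 = 7p, so p = 104 and Q = 71.
After the shift, demand is Qd = 591 - 5p and supply is Qs = 3p - 137.
Setting them equal: 591 - 5p = 3p - 137 → 728 = 8p, so p = 91 and Q = 136.
%Δp = (91 − 104) / 104 × 100 = -12.5%.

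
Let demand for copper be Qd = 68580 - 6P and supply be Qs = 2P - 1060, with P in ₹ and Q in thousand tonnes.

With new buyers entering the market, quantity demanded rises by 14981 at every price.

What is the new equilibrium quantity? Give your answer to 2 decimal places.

Solve the original market: 68580 - 6P = 2P - 1060, hence P = 8705 and Q = 16350.
The new curves are Qd = 83561 - 6P (demand) and Qs = 2P - 1060 (supply).
Setting them equal: 83561 - 6P = 2P - 1060 → 84621 = 8P, so P = 10577.625 and Q = 20095.25.

20095.25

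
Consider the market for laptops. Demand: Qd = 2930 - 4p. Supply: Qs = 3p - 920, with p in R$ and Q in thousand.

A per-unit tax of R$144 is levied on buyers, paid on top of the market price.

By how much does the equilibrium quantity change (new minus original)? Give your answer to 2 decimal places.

-246.86

Before the shock: 2930 - 4p = 3p - 920 ⇒ 3850 = 7p ⇒ p = 550, Q = 730.
Since buyers pay the price plus the tax, the effective demand curve becomes Qd = 2354 - 4p.
New equilibrium: 2354 - 4p = 3p - 920 ⇒ 3274 = 7p ⇒ p = 3274/7 ≈ 467.7143, Q = 3382/7 ≈ 483.1429.
ΔQ = 483.1429 − 730 = -246.86.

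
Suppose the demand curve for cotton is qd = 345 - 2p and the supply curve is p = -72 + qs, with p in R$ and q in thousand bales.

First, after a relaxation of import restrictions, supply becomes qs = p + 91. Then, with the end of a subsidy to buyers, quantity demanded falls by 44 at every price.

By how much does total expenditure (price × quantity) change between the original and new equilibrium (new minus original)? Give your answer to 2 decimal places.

Initially, 345 - 2p = p + 72, so 273 = 3p and p = 91, q = 163.
The new curves are qd = 301 - 2p (demand) and qs = p + 91 (supply).
Setting them equal: 301 - 2p = p + 91 → 210 = 3p, so p = 70 and q = 161.
Expenditure moves from 91×163 = 14833 to 70×161 = 11270; change = -3563.00.

-3563.00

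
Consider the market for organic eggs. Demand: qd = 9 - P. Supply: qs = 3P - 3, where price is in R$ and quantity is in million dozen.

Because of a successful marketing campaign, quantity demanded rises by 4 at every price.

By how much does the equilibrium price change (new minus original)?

Original equilibrium: 9 - P = 3P - 3 gives 12 = 4P, so P = 3 and q = 6.
The shock moves the curves to qd = 13 - P and qs = 3P - 3.
Clearing the new market: 13 - P = 3P - 3, so P = 4 and q = 9.
ΔP = 4 − 3 = +1.

+1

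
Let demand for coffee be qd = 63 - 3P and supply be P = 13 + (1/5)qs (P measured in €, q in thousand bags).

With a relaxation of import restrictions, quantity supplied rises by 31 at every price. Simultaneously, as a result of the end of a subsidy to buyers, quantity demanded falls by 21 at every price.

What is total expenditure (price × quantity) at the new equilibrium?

Solve the original market: 63 - 3P = 5P - 65, hence P = 16 and q = 15.
The new curves are qd = 42 - 3P (demand) and qs = 5P - 34 (supply).
Setting them equal: 42 - 3P = 5P - 34 → 76 = 8P, so P = 9.5 and q = 13.5.
New expenditure = 9.5 × 13.5 = 128.25.

128.25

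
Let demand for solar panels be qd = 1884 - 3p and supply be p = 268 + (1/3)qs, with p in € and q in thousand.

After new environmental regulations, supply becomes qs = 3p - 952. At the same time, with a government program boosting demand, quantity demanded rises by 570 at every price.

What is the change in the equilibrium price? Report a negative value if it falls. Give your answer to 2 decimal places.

Before the shock: 1884 - 3p = 3p - 804 ⇒ 2688 = 6p ⇒ p = 448, q = 540.
The new curves are qd = 2454 - 3p (demand) and qs = 3p - 952 (supply).
New equilibrium: 2454 - 3p = 3p - 952 ⇒ 3406 = 6p ⇒ p = 1703/3 ≈ 567.6667, q = 751.
Δp = 567.6667 − 448 = +119.67.

+119.67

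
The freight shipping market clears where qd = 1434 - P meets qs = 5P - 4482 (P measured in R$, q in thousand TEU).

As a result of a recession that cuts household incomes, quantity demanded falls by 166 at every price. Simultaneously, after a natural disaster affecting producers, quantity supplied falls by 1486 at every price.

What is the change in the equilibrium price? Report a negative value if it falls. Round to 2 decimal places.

Before the shock: 1434 - P = 5P - 4482 ⇒ 5916 = 6P ⇒ P = 986, q = 448.
The new curves are qd = 1268 - P (demand) and qs = 5P - 5968 (supply).
Equate the new curves: 1268 - P = 5P - 5968, giving 7236 = 6P, P = 1206, q = 62.
ΔP = 1206 − 986 = +220.00.

+220.00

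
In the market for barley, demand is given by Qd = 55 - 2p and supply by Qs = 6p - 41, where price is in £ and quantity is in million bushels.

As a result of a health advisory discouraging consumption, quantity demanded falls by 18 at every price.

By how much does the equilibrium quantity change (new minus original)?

-13.5

Before the shock: 55 - 2p = 6p - 41 ⇒ 96 = 8p ⇒ p = 12, Q = 31.
The new curves are Qd = 37 - 2p (demand) and Qs = 6p - 41 (supply).
Equate the new curves: 37 - 2p = 6p - 41, giving 78 = 8p, p = 9.75, Q = 17.5.
ΔQ = 17.5 − 31 = -13.5.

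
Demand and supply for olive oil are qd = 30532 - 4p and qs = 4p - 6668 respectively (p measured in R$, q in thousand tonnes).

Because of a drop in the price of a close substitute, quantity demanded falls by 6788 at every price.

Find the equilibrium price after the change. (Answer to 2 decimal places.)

Original equilibrium: 30532 - 4p = 4p - 6668 gives 37200 = 8p, so p = 4650 and q = 11932.
After the shift, demand is qd = 23744 - 4p and supply is qs = 4p - 6668.
New equilibrium: 23744 - 4p = 4p - 6668 ⇒ 30412 = 8p ⇒ p = 3801.5, q = 8538.

3801.50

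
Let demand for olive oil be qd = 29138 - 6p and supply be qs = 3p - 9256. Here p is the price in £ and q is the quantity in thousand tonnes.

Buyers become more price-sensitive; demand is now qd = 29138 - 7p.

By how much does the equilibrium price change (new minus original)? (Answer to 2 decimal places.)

-426.60

Before the shock: 29138 - 6p = 3p - 9256 ⇒ 38394 = 9p ⇒ p = 4266, q = 3542.
The new curves are qd = 29138 - 7p (demand) and qs = 3p - 9256 (supply).
New equilibrium: 29138 - 7p = 3p - 9256 ⇒ 38394 = 10p ⇒ p = 3839.4, q = 2262.2.
Δp = 3839.4 − 4266 = -426.60.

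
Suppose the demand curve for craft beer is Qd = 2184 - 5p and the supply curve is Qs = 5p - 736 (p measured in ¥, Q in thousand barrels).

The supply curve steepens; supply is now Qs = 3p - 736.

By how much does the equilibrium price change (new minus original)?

+73

Original equilibrium: 2184 - 5p = 5p - 736 gives 2920 = 10p, so p = 292 and Q = 724.
After the shift, demand is Qd = 2184 - 5p and supply is Qs = 3p - 736.
Clearing the new market: 2184 - 5p = 3p - 736, so p = 365 and Q = 359.
Δp = 365 − 292 = +73.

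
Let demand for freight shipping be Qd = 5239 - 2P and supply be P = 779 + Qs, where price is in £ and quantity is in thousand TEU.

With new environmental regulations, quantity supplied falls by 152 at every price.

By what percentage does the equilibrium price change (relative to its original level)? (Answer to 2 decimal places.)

+2.53

Original equilibrium: 5239 - 2P = P - 779 gives 6018 = 3P, so P = 2006 and Q = 1227.
The shock moves the curves to Qd = 5239 - 2P and Qs = P - 931.
New equilibrium: 5239 - 2P = P - 931 ⇒ 6170 = 3P ⇒ P = 6170/3 ≈ 2056.6667, Q = 3377/3 ≈ 1125.6667.
%ΔP = (2056.6667 − 2006) / 2006 × 100 = +2.53%.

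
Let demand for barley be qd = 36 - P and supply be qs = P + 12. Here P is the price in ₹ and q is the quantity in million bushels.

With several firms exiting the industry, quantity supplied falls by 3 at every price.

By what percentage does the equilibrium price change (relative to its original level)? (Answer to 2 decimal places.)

+12.50

Before the shock: 36 - P = P + 12 ⇒ 24 = 2P ⇒ P = 12, q = 24.
The shock moves the curves to qd = 36 - P and qs = P + 9.
Clearing the new market: 36 - P = P + 9, so P = 13.5 and q = 22.5.
%ΔP = (13.5 − 12) / 12 × 100 = +12.50%.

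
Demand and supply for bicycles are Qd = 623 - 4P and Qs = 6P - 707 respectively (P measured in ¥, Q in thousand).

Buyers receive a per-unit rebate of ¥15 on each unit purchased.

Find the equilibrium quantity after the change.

127

Initially, 623 - 4P = 6P - 707, so 1330 = 10P and P = 133, Q = 91.
Since buyers' out-of-pocket price is the market price minus the rebate, the effective demand curve becomes Qd = 683 - 4P.
Equate the new curves: 683 - 4P = 6P - 707, giving 1390 = 10P, P = 139, Q = 127.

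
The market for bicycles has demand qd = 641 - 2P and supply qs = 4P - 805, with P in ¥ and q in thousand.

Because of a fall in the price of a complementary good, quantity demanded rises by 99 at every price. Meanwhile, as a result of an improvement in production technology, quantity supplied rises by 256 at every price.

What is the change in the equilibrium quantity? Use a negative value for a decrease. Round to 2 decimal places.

+151.33

Original equilibrium: 641 - 2P = 4P - 805 gives 1446 = 6P, so P = 241 and q = 159.
After the shift, demand is qd = 740 - 2P and supply is qs = 4P - 549.
Setting them equal: 740 - 2P = 4P - 549 → 1289 = 6P, so P = 1289/6 ≈ 214.8333 and q = 931/3 ≈ 310.3333.
Δq = 310.3333 − 159 = +151.33.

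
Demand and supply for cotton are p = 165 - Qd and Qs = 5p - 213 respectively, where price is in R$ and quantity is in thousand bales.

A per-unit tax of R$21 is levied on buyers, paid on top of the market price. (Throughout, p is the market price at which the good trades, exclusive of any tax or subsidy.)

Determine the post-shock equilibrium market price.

59.5

Original equilibrium: 165 - p = 5p - 213 gives 378 = 6p, so p = 63 and Q = 102.
Since buyers pay the price plus the tax, the effective demand curve becomes Qd = 144 - p.
New equilibrium: 144 - p = 5p - 213 ⇒ 357 = 6p ⇒ p = 59.5, Q = 84.5.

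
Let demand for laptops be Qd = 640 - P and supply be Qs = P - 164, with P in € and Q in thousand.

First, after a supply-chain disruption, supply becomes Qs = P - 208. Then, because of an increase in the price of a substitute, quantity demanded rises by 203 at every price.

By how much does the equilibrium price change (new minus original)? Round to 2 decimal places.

+123.50

Before the shock: 640 - P = P - 164 ⇒ 804 = 2P ⇒ P = 402, Q = 238.
After the shift, demand is Qd = 843 - P and supply is Qs = P - 208.
Setting them equal: 843 - P = P - 208 → 1051 = 2P, so P = 525.5 and Q = 317.5.
ΔP = 525.5 − 402 = +123.50.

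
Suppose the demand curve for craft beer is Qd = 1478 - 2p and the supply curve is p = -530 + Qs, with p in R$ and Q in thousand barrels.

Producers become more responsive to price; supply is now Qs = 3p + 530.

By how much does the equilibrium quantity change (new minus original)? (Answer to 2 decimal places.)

+252.80

Solve the original market: 1478 - 2p = p + 530, hence p = 316 and Q = 846.
With the change applied: demand Qd = 1478 - 2p, supply Qs = 3p + 530.
New equilibrium: 1478 - 2p = 3p + 530 ⇒ 948 = 5p ⇒ p = 189.6, Q = 1098.8.
ΔQ = 1098.8 − 846 = +252.80.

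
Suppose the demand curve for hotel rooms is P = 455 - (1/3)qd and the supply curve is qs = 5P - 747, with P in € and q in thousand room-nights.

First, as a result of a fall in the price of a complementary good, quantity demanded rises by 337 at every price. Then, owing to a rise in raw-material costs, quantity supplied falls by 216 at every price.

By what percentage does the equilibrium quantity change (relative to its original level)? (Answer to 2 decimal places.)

Before the shock: 1365 - 3P = 5P - 747 ⇒ 2112 = 8P ⇒ P = 264, q = 573.
The shock moves the curves to qd = 1702 - 3P and qs = 5P - 963.
New equilibrium: 1702 - 3P = 5P - 963 ⇒ 2665 = 8P ⇒ P = 333.125, q = 702.625.
%Δq = (702.625 − 573) / 573 × 100 = +22.62%.

+22.62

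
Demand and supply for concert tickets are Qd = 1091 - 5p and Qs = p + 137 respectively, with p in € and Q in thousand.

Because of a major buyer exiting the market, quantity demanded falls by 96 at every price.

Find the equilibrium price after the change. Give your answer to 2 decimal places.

143.00

Original equilibrium: 1091 - 5p = p + 137 gives 954 = 6p, so p = 159 and Q = 296.
With the change applied: demand Qd = 995 - 5p, supply Qs = p + 137.
New equilibrium: 995 - 5p = p + 137 ⇒ 858 = 6p ⇒ p = 143, Q = 280.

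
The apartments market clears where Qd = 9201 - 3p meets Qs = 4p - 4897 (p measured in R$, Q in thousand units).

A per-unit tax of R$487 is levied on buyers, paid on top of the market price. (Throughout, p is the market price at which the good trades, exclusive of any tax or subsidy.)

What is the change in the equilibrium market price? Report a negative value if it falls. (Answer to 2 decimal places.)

Before the shock: 9201 - 3p = 4p - 4897 ⇒ 14098 = 7p ⇒ p = 2014, Q = 3159.
Since buyers pay the price plus the tax, the effective demand curve becomes Qd = 7740 - 3p.
New equilibrium: 7740 - 3p = 4p - 4897 ⇒ 12637 = 7p ⇒ p = 12637/7 ≈ 1805.2857, Q = 16269/7 ≈ 2324.1429.
Δp = 1805.2857 − 2014 = -208.71.

-208.71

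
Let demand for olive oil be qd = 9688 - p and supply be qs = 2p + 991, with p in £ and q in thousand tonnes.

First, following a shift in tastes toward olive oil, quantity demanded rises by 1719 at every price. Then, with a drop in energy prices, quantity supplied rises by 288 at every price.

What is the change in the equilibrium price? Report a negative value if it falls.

Solve the original market: 9688 - p = 2p + 991, hence p = 2899 and q = 6789.
With the change applied: demand qd = 11407 - p, supply qs = 2p + 1279.
Equate the new curves: 11407 - p = 2p + 1279, giving 10128 = 3p, p = 3376, q = 8031.
Δp = 3376 − 2899 = +477.

+477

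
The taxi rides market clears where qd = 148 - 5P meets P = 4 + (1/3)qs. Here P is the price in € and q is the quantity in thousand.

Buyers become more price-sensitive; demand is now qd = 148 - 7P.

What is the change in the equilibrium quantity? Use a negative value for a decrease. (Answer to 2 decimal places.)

Original equilibrium: 148 - 5P = 3P - 12 gives 160 = 8P, so P = 20 and q = 48.
The shock moves the curves to qd = 148 - 7P and qs = 3P - 12.
Clearing the new market: 148 - 7P = 3P - 12, so P = 16 and q = 36.
Δq = 36 − 48 = -12.00.

-12.00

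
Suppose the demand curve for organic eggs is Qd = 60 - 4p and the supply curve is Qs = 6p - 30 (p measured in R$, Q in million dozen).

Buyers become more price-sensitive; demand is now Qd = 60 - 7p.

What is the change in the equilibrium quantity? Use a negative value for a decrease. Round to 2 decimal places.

Original equilibrium: 60 - 4p = 6p - 30 gives 90 = 10p, so p = 9 and Q = 24.
With the change applied: demand Qd = 60 - 7p, supply Qs = 6p - 30.
Equate the new curves: 60 - 7p = 6p - 30, giving 90 = 13p, p = 90/13 ≈ 6.9231, Q = 150/13 ≈ 11.5385.
ΔQ = 11.5385 − 24 = -12.46.

-12.46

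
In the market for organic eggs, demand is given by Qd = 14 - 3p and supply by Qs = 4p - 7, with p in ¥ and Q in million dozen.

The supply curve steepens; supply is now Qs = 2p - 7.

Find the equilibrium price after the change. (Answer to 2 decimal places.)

Initially, 14 - 3p = 4p - 7, so 21 = 7p and p = 3, Q = 5.
With the change applied: demand Qd = 14 - 3p, supply Qs = 2p - 7.
New equilibrium: 14 - 3p = 2p - 7 ⇒ 21 = 5p ⇒ p = 4.2, Q = 1.4.

4.20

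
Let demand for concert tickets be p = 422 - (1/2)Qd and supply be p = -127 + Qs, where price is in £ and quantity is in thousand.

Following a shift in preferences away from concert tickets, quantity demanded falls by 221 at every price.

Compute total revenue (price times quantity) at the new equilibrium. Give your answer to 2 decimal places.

Before the shock: 844 - 2p = p + 127 ⇒ 717 = 3p ⇒ p = 239, Q = 366.
The shock moves the curves to Qd = 623 - 2p and Qs = p + 127.
Clearing the new market: 623 - 2p = p + 127, so p = 496/3 ≈ 165.3333 and Q = 877/3 ≈ 292.3333.
New expenditure = 165.3333 × 292.3333 = 48332.44.

48332.44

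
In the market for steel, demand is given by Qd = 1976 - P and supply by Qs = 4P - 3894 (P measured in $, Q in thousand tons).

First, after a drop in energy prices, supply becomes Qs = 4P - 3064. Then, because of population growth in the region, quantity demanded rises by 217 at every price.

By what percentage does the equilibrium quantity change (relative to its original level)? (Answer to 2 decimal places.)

+42.34

Solve the original market: 1976 - P = 4P - 3894, hence P = 1174 and Q = 802.
The new curves are Qd = 2193 - P (demand) and Qs = 4P - 3064 (supply).
Setting them equal: 2193 - P = 4P - 3064 → 5257 = 5P, so P = 1051.4 and Q = 1141.6.
%ΔQ = (1141.6 − 802) / 802 × 100 = +42.34%.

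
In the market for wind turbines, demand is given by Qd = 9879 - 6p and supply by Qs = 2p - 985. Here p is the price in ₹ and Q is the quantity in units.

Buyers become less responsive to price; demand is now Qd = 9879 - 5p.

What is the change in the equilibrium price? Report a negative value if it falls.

+194

Solve the original market: 9879 - 6p = 2p - 985, hence p = 1358 and Q = 1731.
With the change applied: demand Qd = 9879 - 5p, supply Qs = 2p - 985.
Setting them equal: 9879 - 5p = 2p - 985 → 10864 = 7p, so p = 1552 and Q = 2119.
Δp = 1552 − 1358 = +194.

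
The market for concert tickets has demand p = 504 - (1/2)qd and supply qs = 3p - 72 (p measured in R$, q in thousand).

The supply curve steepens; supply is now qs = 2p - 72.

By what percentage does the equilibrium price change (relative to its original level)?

+25

Before the shock: 1008 - 2p = 3p - 72 ⇒ 1080 = 5p ⇒ p = 216, q = 576.
With the change applied: demand qd = 1008 - 2p, supply qs = 2p - 72.
Equate the new curves: 1008 - 2p = 2p - 72, giving 1080 = 4p, p = 270, q = 468.
%Δp = (270 − 216) / 216 × 100 = +25%.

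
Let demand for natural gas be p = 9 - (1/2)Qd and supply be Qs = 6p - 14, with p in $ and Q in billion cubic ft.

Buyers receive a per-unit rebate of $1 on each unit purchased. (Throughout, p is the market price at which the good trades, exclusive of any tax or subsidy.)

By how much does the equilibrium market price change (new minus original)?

+0.25

Original equilibrium: 18 - 2p = 6p - 14 gives 32 = 8p, so p = 4 and Q = 10.
Since buyers' out-of-pocket price is the market price minus the rebate, the effective demand curve becomes Qd = 20 - 2p.
Equate the new curves: 20 - 2p = 6p - 14, giving 34 = 8p, p = 4.25, Q = 11.5.
Δp = 4.25 − 4 = +0.25.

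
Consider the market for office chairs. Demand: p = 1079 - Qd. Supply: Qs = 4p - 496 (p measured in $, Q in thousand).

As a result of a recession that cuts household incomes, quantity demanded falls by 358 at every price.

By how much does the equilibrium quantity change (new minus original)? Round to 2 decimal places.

Solve the original market: 1079 - p = 4p - 496, hence p = 315 and Q = 764.
The shock moves the curves to Qd = 721 - p and Qs = 4p - 496.
Equate the new curves: 721 - p = 4p - 496, giving 1217 = 5p, p = 243.4, Q = 477.6.
ΔQ = 477.6 − 764 = -286.40.

-286.40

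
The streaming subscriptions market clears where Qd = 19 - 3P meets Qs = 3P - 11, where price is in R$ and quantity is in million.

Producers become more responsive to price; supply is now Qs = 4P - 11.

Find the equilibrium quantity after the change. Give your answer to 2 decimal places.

6.14

Original equilibrium: 19 - 3P = 3P - 11 gives 30 = 6P, so P = 5 and Q = 4.
The shock moves the curves to Qd = 19 - 3P and Qs = 4P - 11.
Setting them equal: 19 - 3P = 4P - 11 → 30 = 7P, so P = 30/7 ≈ 4.2857 and Q = 43/7 ≈ 6.1429.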